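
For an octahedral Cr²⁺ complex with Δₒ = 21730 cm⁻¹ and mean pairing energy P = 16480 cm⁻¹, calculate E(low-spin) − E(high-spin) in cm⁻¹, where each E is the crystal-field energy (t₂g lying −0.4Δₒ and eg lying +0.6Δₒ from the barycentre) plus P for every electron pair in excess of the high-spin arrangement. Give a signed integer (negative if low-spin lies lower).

-5250

Cr is in group 6, so Cr²⁺ is d⁴ (6 − 2 = 4).
High-spin d⁴ fills as t₂g³ eg¹ with CFSE 3(−0.4) + 1(+0.6) = -0.6Δₒ = -13038 cm⁻¹.
Low-spin t₂g⁴ eg⁰ gives -1.6Δₒ = -34768 cm⁻¹, but forming 1 extra pair costs 1P = 16480 cm⁻¹, so E(LS) = -34768 + 16480 = -18288 cm⁻¹.
E(LS) − E(HS) = -18288 − (-13038) = -5250 cm⁻¹.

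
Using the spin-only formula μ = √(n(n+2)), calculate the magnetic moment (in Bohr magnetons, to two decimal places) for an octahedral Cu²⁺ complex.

Cu is in group 11, so Cu²⁺ is d⁹ (11 − 2 = 9).
For octahedral d⁹ the high- and low-spin configurations coincide.
Configuration: t₂g⁶ eg³ → 1 unpaired electron.
μ(spin-only) = √[1(1+2)] = √3 ≈ 1.73 Bohr magnetons.

1.73 Bohr magnetons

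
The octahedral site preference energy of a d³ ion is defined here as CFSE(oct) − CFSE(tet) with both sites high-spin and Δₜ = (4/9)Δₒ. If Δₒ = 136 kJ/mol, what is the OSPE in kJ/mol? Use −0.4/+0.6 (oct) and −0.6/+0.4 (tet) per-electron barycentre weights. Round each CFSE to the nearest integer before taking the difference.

-115

Octahedral (high-spin): t2g^3 e_g^0, CFSE = 3(−0.4) + 0(+0.6) = -1.2Δₒ = -1.2 × 136 = -163 kJ/mol.
In a tetrahedral site the filling is e^2 t2^1: CFSE(tet) = -0.8Δₜ = -0.8 × (4/9)(136) = -48 kJ/mol.
OSPE = CFSE(oct) − CFSE(tet) = -163 − (-48) = -115 kJ/mol.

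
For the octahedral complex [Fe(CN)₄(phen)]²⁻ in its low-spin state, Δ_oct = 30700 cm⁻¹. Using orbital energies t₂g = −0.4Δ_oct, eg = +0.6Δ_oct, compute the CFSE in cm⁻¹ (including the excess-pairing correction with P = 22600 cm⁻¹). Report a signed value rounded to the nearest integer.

Ligand charges: 4×(-1) from CN⁻ and 1×(+0) from phen sum to -4; with overall charge -2, Fe is +2.
Fe²⁺: group 8, so d-count = 8 − 2 = 6.
Electron filling gives t₂g⁶ eg⁰.
CFSE(orbital) = 6×(-0.4Δ_oct) + 0×(0.6Δ_oct) = -2.4Δ_oct; with Δ_oct = 30700 cm⁻¹ that is -73680 cm⁻¹.
Relative to high-spin t₂g⁴ eg² (1 paired), the low-spin configuration has 2 additional pairs, contributing +2 × 22600 = +45200 cm⁻¹.
Combining: -73680 + 45200 = -28480 cm⁻¹.

-28480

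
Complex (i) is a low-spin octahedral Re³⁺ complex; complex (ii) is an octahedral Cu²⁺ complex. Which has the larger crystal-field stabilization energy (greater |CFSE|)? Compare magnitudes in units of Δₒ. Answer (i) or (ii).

(i): Group 7 minus oxidation state +3 gives a d⁴ configuration for Re³⁺; t2g^4 e_g^0, CFSE = -1.6Δₒ.
(ii): Cu sits in group 11; removing 2 electrons leaves Cu²⁺ with 11 − 2 = 9 d electrons; For octahedral d⁹ the high- and low-spin configurations coincide; t2g^6 e_g^3, CFSE = -0.6Δₒ.
So (i) has the larger |CFSE|.

(i)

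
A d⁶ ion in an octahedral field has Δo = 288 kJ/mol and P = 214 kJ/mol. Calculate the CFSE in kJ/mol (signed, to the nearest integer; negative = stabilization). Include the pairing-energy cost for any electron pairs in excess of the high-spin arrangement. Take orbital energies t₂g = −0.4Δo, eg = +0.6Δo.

Δo > P, so pairing is preferred: the ground state is low-spin.
Filling d⁶ accordingly: t₂g⁶ eg⁰.
Orbital CFSE = -2.4Δo = -2.4 × 288 = -691 kJ/mol.
Excess pairs vs high-spin: 3 − 1 = 2; pairing cost = +428 kJ/mol.
Net CFSE = -691 + 428 = -263 kJ/mol.

-263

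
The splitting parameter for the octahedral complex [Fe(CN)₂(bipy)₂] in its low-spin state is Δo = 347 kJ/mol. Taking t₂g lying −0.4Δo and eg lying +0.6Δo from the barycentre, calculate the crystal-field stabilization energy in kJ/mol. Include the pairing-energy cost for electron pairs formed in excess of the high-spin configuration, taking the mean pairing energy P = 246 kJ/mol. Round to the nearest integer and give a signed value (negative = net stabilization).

Ligand charges: 2×(-1) from CN⁻ and 2×(+0) from bipy sum to -2; with overall charge +0, Fe is +2.
Fe sits in group 8; removing 2 electrons leaves Fe²⁺ with 8 − 2 = 6 d electrons.
Electron filling gives t₂g⁶ eg⁰.
CFSE(orbital) = 6×(-0.4Δo) + 0×(0.6Δo) = -2.4Δo; with Δo = 347 kJ/mol that is -833 kJ/mol.
Pairing penalty: 3 pairs vs 1 in the high-spin reference → 2 extra × P = 492 kJ/mol.
Overall CFSE = -833 + 492 = -341 kJ/mol.

-341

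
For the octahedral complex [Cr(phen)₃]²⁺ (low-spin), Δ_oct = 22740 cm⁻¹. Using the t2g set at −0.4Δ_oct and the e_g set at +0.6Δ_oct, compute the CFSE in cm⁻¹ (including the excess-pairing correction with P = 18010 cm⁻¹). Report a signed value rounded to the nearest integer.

-18374

phen is neutral, so the +2 overall charge sits on Cr: oxidation state +2.
Group 6 minus oxidation state +2 gives a d⁴ configuration for Cr²⁺.
The d⁴ electrons fill as t2g^4 e_g^0.
Orbital CFSE = 4(-0.4) + 0(0.6) = -1.6Δ_oct = -1.6 × 22740 = -36384 cm⁻¹.
High-spin d⁴ would be t2g^3 e_g^1 with 0 pairs; low-spin has 1, so 1 excess pair costs +1P = +18010 cm⁻¹.
Net CFSE = -36384 + 18010 = -18374 cm⁻¹.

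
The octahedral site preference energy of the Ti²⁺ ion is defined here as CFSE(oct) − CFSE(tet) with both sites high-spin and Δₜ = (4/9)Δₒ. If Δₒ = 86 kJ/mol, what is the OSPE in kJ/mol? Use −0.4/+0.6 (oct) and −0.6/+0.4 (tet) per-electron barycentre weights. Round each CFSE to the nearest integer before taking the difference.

-23

Ti sits in group 4; removing 2 electrons leaves Ti²⁺ with 4 − 2 = 2 d electrons.
Octahedral high-spin t2g^2 e_g^0: CFSE = -0.8 × 86 = -69 kJ/mol.
Tetrahedral e^2 t2^0 gives -1.2Δₜ = -1.2 × (4/9) × 86 = -46 kJ/mol.
OSPE = CFSE(oct) − CFSE(tet) = -69 − (-46) = -23 kJ/mol.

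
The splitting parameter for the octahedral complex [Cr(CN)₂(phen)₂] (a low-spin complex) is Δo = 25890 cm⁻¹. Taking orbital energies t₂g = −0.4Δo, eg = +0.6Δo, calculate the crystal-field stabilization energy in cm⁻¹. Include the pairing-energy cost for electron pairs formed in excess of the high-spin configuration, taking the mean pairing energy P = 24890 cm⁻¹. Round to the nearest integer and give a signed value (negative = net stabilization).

-16534

Ligand charges: 2×(-1) from CN⁻ and 2×(+0) from phen sum to -2; with overall charge +0, Cr is +2.
Group 6 minus oxidation state +2 gives a d⁴ configuration for Cr²⁺.
Electron filling gives t₂g⁴ eg⁰.
Orbital CFSE = 4(-0.4) + 0(0.6) = -1.6Δo = -1.6 × 25890 = -41424 cm⁻¹.
Pairing penalty: 1 pair vs 0 in the high-spin reference → 1 extra × P = 24890 cm⁻¹.
Overall CFSE = -41424 + 24890 = -16534 cm⁻¹.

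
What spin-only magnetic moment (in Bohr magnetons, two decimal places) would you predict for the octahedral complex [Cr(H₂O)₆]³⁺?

H₂O is neutral, so the +3 overall charge sits on Cr: oxidation state +3.
Group 6 minus oxidation state +3 gives a d³ configuration for Cr³⁺.
Configuration: t₂g³ eg⁰ → 3 unpaired electrons.
μ(spin-only) = √[3(3+2)] = √15 ≈ 3.87 Bohr magnetons.

3.87 Bohr magnetons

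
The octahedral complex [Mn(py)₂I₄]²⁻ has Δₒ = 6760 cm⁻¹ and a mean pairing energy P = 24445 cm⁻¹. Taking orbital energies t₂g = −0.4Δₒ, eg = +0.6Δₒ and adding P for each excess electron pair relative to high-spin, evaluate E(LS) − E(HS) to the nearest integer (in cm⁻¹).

35370

Ligand charges: 2×(+0) from py and 4×(-1) from I⁻ sum to -4; with overall charge -2, Mn is +2.
Group 7 minus oxidation state +2 gives a d⁵ configuration for Mn²⁺.
High-spin: t₂g³ eg², CFSE = 0.0Δₒ = 0 cm⁻¹.
Low-spin t₂g⁵ eg⁰ gives -2.0Δₒ = -13520 cm⁻¹, but forming 2 extra pairs costs 2P = 48890 cm⁻¹, so E(LS) = -13520 + 48890 = 35370 cm⁻¹.
Thus E(LS) − E(HS) = 35370 cm⁻¹.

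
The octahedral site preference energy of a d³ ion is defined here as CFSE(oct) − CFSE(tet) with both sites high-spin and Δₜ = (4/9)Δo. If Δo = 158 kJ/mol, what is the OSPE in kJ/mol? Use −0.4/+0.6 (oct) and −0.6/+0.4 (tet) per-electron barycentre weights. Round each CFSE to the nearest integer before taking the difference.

Octahedral (high-spin): t₂g³ eg⁰, CFSE = 3(−0.4) + 0(+0.6) = -1.2Δo = -1.2 × 158 = -190 kJ/mol.
In a tetrahedral site the filling is e² t₂¹: CFSE(tet) = -0.8Δₜ = -0.8 × (4/9)(158) = -56 kJ/mol.
OSPE = -190 − (-56) = -134 kJ/mol.

-134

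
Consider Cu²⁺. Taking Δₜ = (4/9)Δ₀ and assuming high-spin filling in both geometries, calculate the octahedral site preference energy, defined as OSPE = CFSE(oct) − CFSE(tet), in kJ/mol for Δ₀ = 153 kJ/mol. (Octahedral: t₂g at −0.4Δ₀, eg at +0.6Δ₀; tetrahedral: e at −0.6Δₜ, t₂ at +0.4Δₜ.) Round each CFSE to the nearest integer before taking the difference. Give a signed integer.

Cu sits in group 11; removing 2 electrons leaves Cu²⁺ with 11 − 2 = 9 d electrons.
Octahedral (high-spin): t₂g⁶ eg³, CFSE = 6(−0.4) + 3(+0.6) = -0.6Δ₀ = -0.6 × 153 = -92 kJ/mol.
Tetrahedral: e⁴ t₂⁵, CFSE = 4(−0.6) + 5(+0.4) = -0.4Δₜ = -0.4 × (4/9) × 153 = -27 kJ/mol.
OSPE = CFSE(oct) − CFSE(tet) = -92 − (-27) = -65 kJ/mol.

-65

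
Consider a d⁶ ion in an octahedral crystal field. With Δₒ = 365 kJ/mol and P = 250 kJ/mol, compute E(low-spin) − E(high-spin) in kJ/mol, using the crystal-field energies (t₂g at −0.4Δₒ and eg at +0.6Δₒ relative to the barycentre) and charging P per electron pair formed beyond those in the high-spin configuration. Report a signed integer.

-230

High-spin: t₂g⁴ eg², CFSE = -0.4Δₒ = -146 kJ/mol.
Low-spin: t₂g⁶ eg⁰, orbital CFSE = -2.4Δₒ = -876 kJ/mol; plus 2 excess pairs × P = +500 kJ/mol; total -376 kJ/mol.
The difference is -376 − (-146) = -230 kJ/mol, so low-spin lies lower.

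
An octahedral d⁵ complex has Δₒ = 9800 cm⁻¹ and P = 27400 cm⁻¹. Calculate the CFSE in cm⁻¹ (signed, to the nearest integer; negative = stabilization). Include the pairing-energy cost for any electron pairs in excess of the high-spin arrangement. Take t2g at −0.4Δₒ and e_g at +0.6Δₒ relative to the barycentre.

0

Here Δₒ < P (9800 < 27400), so the high-spin state is favoured.
That gives t2g^3 e_g^2.
Orbital CFSE = 0.0Δₒ = 0.0 × 9800 = 0 cm⁻¹.
High-spin has no excess pairs, so no pairing correction applies.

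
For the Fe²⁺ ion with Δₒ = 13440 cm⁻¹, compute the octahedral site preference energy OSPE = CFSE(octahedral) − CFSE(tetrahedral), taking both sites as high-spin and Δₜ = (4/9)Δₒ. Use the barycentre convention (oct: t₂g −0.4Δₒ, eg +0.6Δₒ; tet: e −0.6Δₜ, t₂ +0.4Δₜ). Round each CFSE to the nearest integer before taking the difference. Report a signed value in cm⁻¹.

Group 8 minus oxidation state +2 gives a d⁶ configuration for Fe²⁺.
Octahedral (high-spin): t₂g⁴ eg², CFSE = 4(−0.4) + 2(+0.6) = -0.4Δₒ = -0.4 × 13440 = -5376 cm⁻¹.
In a tetrahedral site the filling is e³ t₂³: CFSE(tet) = -0.6Δₜ = -0.6 × (4/9)(13440) = -3584 cm⁻¹.
Subtracting, OSPE = -5376 − (-3584) = -1792 cm⁻¹.

-1792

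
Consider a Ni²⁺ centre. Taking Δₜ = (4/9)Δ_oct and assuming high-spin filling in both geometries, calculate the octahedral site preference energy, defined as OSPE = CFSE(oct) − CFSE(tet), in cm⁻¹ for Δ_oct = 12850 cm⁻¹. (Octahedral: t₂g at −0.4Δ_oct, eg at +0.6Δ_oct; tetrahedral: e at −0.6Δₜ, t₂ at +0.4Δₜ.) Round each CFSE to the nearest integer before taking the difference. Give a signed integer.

-10851

Ni sits in group 10; removing 2 electrons leaves Ni²⁺ with 10 − 2 = 8 d electrons.
Octahedral high-spin t₂g⁶ eg²: CFSE = -1.2 × 12850 = -15420 cm⁻¹.
In a tetrahedral site the filling is e⁴ t₂⁴: CFSE(tet) = -0.8Δₜ = -0.8 × (4/9)(12850) = -4569 cm⁻¹.
OSPE = CFSE(oct) − CFSE(tet) = -15420 − (-4569) = -10851 cm⁻¹.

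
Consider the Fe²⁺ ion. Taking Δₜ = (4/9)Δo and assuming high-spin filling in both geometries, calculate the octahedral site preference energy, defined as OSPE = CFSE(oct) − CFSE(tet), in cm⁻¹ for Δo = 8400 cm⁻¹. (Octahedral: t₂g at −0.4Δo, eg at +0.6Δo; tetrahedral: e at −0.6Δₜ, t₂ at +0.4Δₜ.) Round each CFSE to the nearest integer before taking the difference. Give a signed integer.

Fe²⁺: group 8, so d-count = 8 − 2 = 6.
Octahedral high-spin t2g^4 e_g^2: CFSE = -0.4 × 8400 = -3360 cm⁻¹.
Tetrahedral: e^3 t2^3, CFSE = 3(−0.6) + 3(+0.4) = -0.6Δₜ = -0.6 × (4/9) × 8400 = -2240 cm⁻¹.
OSPE = CFSE(oct) − CFSE(tet) = -3360 − (-2240) = -1120 cm⁻¹.

-1120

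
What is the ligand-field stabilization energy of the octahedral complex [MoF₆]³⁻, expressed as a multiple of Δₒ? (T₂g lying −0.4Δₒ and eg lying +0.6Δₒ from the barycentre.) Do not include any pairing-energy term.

-1.2 Δₒ

Each F⁻ contributes -1; 6 × (-1) = -6. With overall charge -3, Mo is in the +3 oxidation state.
Mo sits in group 6; removing 3 electrons leaves Mo³⁺ with 6 − 3 = 3 d electrons.
Configuration: t₂g³ eg⁰.
CFSE = 3(-0.4Δₒ) + 0(0.6Δₒ) = -1.2Δₒ + 0.0Δₒ = -1.2Δₒ.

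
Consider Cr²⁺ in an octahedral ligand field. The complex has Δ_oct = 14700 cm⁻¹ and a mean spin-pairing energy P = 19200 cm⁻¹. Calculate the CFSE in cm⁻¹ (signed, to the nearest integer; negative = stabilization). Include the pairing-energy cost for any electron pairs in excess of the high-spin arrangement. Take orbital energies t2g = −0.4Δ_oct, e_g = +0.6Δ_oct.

-8820

Cr sits in group 6; removing 2 electrons leaves Cr²⁺ with 6 − 2 = 4 d electrons.
Δ_oct < P, so pairing is avoided: the ground state is high-spin.
Configuration: t2g^3 e_g^1.
Orbital CFSE = -0.6Δ_oct = -0.6 × 14700 = -8820 cm⁻¹.
High-spin has no excess pairs, so no pairing correction applies.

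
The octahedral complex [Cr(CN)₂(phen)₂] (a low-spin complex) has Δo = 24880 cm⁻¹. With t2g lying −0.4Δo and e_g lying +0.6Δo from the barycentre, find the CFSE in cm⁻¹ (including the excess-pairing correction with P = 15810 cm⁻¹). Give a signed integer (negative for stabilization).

-23998

Ligand charges: 2×(-1) from CN⁻ and 2×(+0) from phen sum to -2; with overall charge +0, Cr is +2.
Group 6 minus oxidation state +2 gives a d⁴ configuration for Cr²⁺.
The d⁴ electrons fill as t2g^4 e_g^0.
The orbital stabilization is -1.6Δo = -1.6 × 24880 = -39808 cm⁻¹.
High-spin d⁴ would be t2g^3 e_g^1 with 0 pairs; low-spin has 1, so 1 excess pair costs +1P = +15810 cm⁻¹.
Combining: -39808 + 15810 = -23998 cm⁻¹.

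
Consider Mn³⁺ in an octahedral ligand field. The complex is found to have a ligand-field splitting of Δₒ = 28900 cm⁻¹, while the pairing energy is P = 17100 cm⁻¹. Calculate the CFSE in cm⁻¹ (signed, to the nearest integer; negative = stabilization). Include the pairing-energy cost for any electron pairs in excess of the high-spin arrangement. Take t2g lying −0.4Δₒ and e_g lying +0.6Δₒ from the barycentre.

Mn³⁺: group 7, so d-count = 7 − 3 = 4.
Since Δₒ = 28900 cm⁻¹ > P = 17100 cm⁻¹, the complex adopts the low-spin configuration.
Filling d⁴ accordingly: t2g^4 e_g^0.
Orbital CFSE = -1.6Δₒ = -1.6 × 28900 = -46240 cm⁻¹.
Excess pairs vs high-spin: 1 − 0 = 1; pairing cost = +17100 cm⁻¹.
Net CFSE = -46240 + 17100 = -29140 cm⁻¹.

-29140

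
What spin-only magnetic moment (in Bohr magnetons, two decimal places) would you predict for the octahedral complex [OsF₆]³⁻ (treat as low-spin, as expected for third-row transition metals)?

1.73 Bohr magnetons

Each F⁻ contributes -1; 6 × (-1) = -6. With overall charge -3, Os is in the +3 oxidation state.
Group 8 minus oxidation state +3 gives a d⁵ configuration for Os³⁺.
Configuration: t2g^5 e_g^0 → 1 unpaired electron.
μ(spin-only) = √[1(1+2)] = √3 ≈ 1.73 Bohr magnetons.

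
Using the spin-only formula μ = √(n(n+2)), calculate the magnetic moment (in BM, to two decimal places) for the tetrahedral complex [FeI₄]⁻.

Each I⁻ contributes -1; 4 × (-1) = -4. With overall charge -1, Fe is in the +3 oxidation state.
Group 8 minus oxidation state +3 gives a d⁵ configuration for Fe³⁺.
With tetrahedral geometry the complex is necessarily high-spin.
Configuration: e² t₂³ → 5 unpaired electrons.
μ(spin-only) = √[5(5+2)] = √35 ≈ 5.92 BM.

5.92 BM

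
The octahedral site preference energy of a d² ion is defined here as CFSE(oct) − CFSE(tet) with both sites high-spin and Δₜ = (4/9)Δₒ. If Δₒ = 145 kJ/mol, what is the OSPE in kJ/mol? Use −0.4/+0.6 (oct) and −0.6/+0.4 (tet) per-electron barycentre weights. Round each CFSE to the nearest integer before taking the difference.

Octahedral high-spin t₂g² eg⁰: CFSE = -0.8 × 145 = -116 kJ/mol.
In a tetrahedral site the filling is e² t₂⁰: CFSE(tet) = -1.2Δₜ = -1.2 × (4/9)(145) = -77 kJ/mol.
Subtracting, OSPE = -116 − (-77) = -39 kJ/mol.

-39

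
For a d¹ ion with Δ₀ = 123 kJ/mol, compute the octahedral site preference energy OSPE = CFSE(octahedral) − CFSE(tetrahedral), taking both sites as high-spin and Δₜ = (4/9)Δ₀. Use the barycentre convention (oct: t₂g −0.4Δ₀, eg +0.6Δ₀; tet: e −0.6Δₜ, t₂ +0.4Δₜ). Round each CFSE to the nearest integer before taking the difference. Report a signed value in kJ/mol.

Octahedral high-spin t₂g¹ eg⁰: CFSE = -0.4 × 123 = -49 kJ/mol.
Tetrahedral: e¹ t₂⁰, CFSE = 1(−0.6) + 0(+0.4) = -0.6Δₜ = -0.6 × (4/9) × 123 = -33 kJ/mol.
Subtracting, OSPE = -49 − (-33) = -16 kJ/mol.

-16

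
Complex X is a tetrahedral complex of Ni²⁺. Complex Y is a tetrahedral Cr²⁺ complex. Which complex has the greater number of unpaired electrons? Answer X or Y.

Y

X: Ni is in group 10, so Ni²⁺ is d⁸ (10 − 2 = 8); Tetrahedral splitting is small, so the complex is high-spin; e⁴ t₂⁴ → 2 unpaired.
Y: Group 6 minus oxidation state +2 gives a d⁴ configuration for Cr²⁺; Tetrahedral fields are weak (Δₜ ≈ 4/9 Δₒ), so electrons fill high-spin; e^2 t2^2 → 4 unpaired.
So Y has more unpaired electrons.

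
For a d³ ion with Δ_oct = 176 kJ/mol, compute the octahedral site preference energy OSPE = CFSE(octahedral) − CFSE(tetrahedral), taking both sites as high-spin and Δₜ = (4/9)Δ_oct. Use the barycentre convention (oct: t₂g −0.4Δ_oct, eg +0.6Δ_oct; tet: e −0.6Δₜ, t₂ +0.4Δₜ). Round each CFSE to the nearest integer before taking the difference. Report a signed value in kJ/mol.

-148

In an octahedral site d³ (HS) is t₂g³ eg⁰, giving CFSE(oct) = -1.2Δ_oct = -211 kJ/mol.
Tetrahedral: e² t₂¹, CFSE = 2(−0.6) + 1(+0.4) = -0.8Δₜ = -0.8 × (4/9) × 176 = -63 kJ/mol.
OSPE = CFSE(oct) − CFSE(tet) = -211 − (-63) = -148 kJ/mol.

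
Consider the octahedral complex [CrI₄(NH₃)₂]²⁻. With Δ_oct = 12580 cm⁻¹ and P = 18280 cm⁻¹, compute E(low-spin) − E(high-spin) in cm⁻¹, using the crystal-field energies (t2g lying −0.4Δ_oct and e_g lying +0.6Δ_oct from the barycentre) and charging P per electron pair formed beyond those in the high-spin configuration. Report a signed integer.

5700

Ligand charges: 4×(-1) from I⁻ and 2×(+0) from NH₃ sum to -4; with overall charge -2, Cr is +2.
Cr²⁺: group 6, so d-count = 6 − 2 = 4.
In the high-spin limit (t2g^3 e_g^1) the orbital term is -0.6Δ_oct = -7548 cm⁻¹, with no excess pairing.
Low-spin t2g^4 e_g^0 gives -1.6Δ_oct = -20128 cm⁻¹, but forming 1 extra pair costs 1P = 18280 cm⁻¹, so E(LS) = -20128 + 18280 = -1848 cm⁻¹.
Thus E(LS) − E(HS) = 5700 cm⁻¹.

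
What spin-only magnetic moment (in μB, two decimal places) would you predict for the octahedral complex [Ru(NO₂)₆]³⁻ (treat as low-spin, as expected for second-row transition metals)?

Each NO₂⁻ contributes -1; 6 × (-1) = -6. With overall charge -3, Ru is in the +3 oxidation state.
Group 8 minus oxidation state +3 gives a d⁵ configuration for Ru³⁺.
Configuration: t2g^5 e_g^0 → 1 unpaired electron.
μ(spin-only) = √[1(1+2)] = √3 ≈ 1.73 μB.

1.73 μB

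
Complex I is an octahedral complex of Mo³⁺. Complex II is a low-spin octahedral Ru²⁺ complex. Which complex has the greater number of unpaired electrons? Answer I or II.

I

I: Mo is in group 6, so Mo³⁺ is d³ (6 − 3 = 3); t2g^3 e_g^0 → 3 unpaired.
II: Group 8 minus oxidation state +2 gives a d⁶ configuration for Ru²⁺; t2g^6 e_g^0 → 0 unpaired.
So I has more unpaired electrons.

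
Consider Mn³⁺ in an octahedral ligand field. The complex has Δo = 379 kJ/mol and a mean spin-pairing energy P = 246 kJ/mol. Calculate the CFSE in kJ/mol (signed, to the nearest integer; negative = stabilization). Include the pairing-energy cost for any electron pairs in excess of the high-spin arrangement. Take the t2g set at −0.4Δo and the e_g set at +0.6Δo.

-360

Mn sits in group 7; removing 3 electrons leaves Mn³⁺ with 7 − 3 = 4 d electrons.
Δo > P, so pairing is preferred: the ground state is low-spin.
That gives t2g^4 e_g^0.
Orbital CFSE = -1.6Δo = -1.6 × 379 = -606 kJ/mol.
Excess pairs vs high-spin: 1 − 0 = 1; pairing cost = +246 kJ/mol.
Net CFSE = -606 + 246 = -360 kJ/mol.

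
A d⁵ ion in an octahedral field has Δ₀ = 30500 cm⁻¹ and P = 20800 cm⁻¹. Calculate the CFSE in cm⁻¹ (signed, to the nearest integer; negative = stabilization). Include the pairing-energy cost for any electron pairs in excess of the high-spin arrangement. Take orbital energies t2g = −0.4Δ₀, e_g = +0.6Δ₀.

-19400

Since Δ₀ = 30500 cm⁻¹ > P = 20800 cm⁻¹, the complex adopts the low-spin configuration.
That gives t2g^5 e_g^0.
Orbital CFSE = -2.0Δ₀ = -2.0 × 30500 = -61000 cm⁻¹.
Excess pairs vs high-spin: 2 − 0 = 2; pairing cost = +41600 cm⁻¹.
Net CFSE = -61000 + 41600 = -19400 cm⁻¹.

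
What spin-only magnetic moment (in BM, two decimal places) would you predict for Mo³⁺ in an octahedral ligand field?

3.87 BM

Mo is in group 6, so Mo³⁺ is d³ (6 − 3 = 3).
Configuration: t₂g³ eg⁰ → 3 unpaired electrons.
μ(spin-only) = √[3(3+2)] = √15 ≈ 3.87 BM.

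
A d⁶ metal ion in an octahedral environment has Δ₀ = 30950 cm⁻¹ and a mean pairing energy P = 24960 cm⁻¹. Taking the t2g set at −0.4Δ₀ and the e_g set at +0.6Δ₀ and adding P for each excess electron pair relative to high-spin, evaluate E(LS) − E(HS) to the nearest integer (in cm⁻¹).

-11980

High-spin d⁶ fills as t2g^4 e_g^2 with CFSE 4(−0.4) + 2(+0.6) = -0.4Δ₀ = -12380 cm⁻¹.
Low-spin t2g^6 e_g^0 gives -2.4Δ₀ = -74280 cm⁻¹, but forming 2 extra pairs costs 2P = 49920 cm⁻¹, so E(LS) = -74280 + 49920 = -24360 cm⁻¹.
The difference is -24360 − (-12380) = -11980 cm⁻¹, so low-spin lies lower.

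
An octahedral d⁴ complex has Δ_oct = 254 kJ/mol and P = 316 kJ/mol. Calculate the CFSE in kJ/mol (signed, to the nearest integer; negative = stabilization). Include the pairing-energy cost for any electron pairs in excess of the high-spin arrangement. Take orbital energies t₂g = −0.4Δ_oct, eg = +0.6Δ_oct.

With Δ_oct < P the complex is high-spin.
That gives t₂g³ eg¹.
Orbital CFSE = -0.6Δ_oct = -0.6 × 254 = -152 kJ/mol.
High-spin has no excess pairs, so no pairing correction applies.

-152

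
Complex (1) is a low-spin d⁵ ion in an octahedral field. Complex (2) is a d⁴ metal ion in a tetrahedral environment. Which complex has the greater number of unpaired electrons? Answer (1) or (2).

(1): t2g^5 e_g^0 → 1 unpaired.
(2): Tetrahedral splitting is small, so the complex is high-spin; e^2 t2^2 → 4 unpaired.
So (2) has more unpaired electrons.

(2)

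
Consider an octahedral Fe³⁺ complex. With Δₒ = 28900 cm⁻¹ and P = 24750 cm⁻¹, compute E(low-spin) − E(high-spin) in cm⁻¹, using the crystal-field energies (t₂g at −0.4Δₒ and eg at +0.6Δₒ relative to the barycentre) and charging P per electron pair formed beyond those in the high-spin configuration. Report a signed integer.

Fe is in group 8, so Fe³⁺ is d⁵ (8 − 3 = 5).
In the high-spin limit (t₂g³ eg²) the orbital term is 0.0Δₒ = 0 cm⁻¹, with no excess pairing.
Low-spin: t₂g⁵ eg⁰, orbital CFSE = -2.0Δₒ = -57800 cm⁻¹; plus 2 excess pairs × P = +49500 cm⁻¹; total -8300 cm⁻¹.
E(LS) − E(HS) = -8300 − (0) = -8300 cm⁻¹.

-8300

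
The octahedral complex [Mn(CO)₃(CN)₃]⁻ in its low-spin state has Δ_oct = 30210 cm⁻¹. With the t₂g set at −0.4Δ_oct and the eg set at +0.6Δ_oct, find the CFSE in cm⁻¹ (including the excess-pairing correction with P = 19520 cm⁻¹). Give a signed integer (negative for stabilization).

Ligand charges: 3×(+0) from CO and 3×(-1) from CN⁻ sum to -3; with overall charge -1, Mn is +2.
Mn²⁺: group 7, so d-count = 7 − 2 = 5.
The d⁵ electrons fill as t₂g⁵ eg⁰.
CFSE(orbital) = 5×(-0.4Δ_oct) + 0×(0.6Δ_oct) = -2.0Δ_oct; with Δ_oct = 30210 cm⁻¹ that is -60420 cm⁻¹.
Pairing penalty: 2 pairs vs 0 in the high-spin reference → 2 extra × P = 39040 cm⁻¹.
Combining: -60420 + 39040 = -21380 cm⁻¹.

-21380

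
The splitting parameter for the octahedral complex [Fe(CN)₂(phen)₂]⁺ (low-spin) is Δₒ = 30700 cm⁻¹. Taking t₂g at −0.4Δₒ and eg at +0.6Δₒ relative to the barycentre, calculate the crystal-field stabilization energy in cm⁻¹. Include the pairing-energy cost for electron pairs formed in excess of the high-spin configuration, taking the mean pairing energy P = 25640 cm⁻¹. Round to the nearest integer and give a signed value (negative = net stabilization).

Ligand charges: 2×(-1) from CN⁻ and 2×(+0) from phen sum to -2; with overall charge +1, Fe is +3.
Fe³⁺: group 8, so d-count = 8 − 3 = 5.
The d⁵ electrons fill as t₂g⁵ eg⁰.
The orbital stabilization is -2.0Δₒ = -2.0 × 30700 = -61400 cm⁻¹.
Relative to high-spin t₂g³ eg² (0 paired), the low-spin configuration has 2 additional pairs, contributing +2 × 25640 = +51280 cm⁻¹.
Net CFSE = -61400 + 51280 = -10120 cm⁻¹.

-10120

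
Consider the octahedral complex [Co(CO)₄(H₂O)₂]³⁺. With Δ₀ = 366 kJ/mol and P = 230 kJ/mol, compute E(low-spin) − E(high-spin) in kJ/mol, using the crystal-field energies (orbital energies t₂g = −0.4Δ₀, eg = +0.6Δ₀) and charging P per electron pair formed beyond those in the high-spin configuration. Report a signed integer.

-272

Ligand charges: 4×(+0) from CO and 2×(+0) from H₂O sum to +0; with overall charge +3, Co is +3.
Co sits in group 9; removing 3 electrons leaves Co³⁺ with 9 − 3 = 6 d electrons.
In the high-spin limit (t₂g⁴ eg²) the orbital term is -0.4Δ₀ = -146 kJ/mol, with no excess pairing.
For low-spin the configuration is t₂g⁶ eg⁰: orbital energy -2.4 × 366 = -878 kJ/mol, and 2 additional pairs relative to high-spin add 460 kJ/mol, giving -418 kJ/mol.
The difference is -418 − (-146) = -272 kJ/mol, so low-spin lies lower.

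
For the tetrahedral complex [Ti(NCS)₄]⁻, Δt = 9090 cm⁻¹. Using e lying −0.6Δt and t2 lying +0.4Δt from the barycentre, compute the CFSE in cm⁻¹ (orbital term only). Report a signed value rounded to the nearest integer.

Each NCS⁻ contributes -1; 4 × (-1) = -4. With overall charge -1, Ti is in the +3 oxidation state.
Ti is in group 4, so Ti³⁺ is d¹ (4 − 3 = 1).
Tetrahedral fields are weak (Δₜ ≈ 4/9 Δₒ), so electrons fill high-spin.
Configuration: e^1 t2^0.
The orbital stabilization is -0.6Δt = -0.6 × 9090 = -5454 cm⁻¹.

-5454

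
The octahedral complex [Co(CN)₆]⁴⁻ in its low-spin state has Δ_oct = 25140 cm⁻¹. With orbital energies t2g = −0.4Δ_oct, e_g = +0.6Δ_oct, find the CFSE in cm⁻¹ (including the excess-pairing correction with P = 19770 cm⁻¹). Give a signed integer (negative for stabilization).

-25482

Each CN⁻ contributes -1; 6 × (-1) = -6. With overall charge -4, Co is in the +2 oxidation state.
Co is in group 9, so Co²⁺ is d⁷ (9 − 2 = 7).
Configuration: t2g^6 e_g^1.
Orbital CFSE = 6(-0.4) + 1(0.6) = -1.8Δ_oct = -1.8 × 25140 = -45252 cm⁻¹.
Relative to high-spin t2g^5 e_g^2 (2 paired), the low-spin configuration has 1 additional pair, contributing +1 × 19770 = +19770 cm⁻¹.
Combining: -45252 + 19770 = -25482 cm⁻¹.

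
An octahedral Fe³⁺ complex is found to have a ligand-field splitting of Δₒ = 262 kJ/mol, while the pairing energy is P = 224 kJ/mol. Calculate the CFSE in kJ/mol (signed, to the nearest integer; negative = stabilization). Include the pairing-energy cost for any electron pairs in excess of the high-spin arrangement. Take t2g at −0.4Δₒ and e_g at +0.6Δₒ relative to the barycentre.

Group 8 minus oxidation state +3 gives a d⁵ configuration for Fe³⁺.
Since Δₒ = 262 kJ/mol > P = 224 kJ/mol, the complex adopts the low-spin configuration.
Configuration: t2g^5 e_g^0.
Orbital CFSE = -2.0Δₒ = -2.0 × 262 = -524 kJ/mol.
Excess pairs vs high-spin: 2 − 0 = 2; pairing cost = +448 kJ/mol.
Net CFSE = -524 + 448 = -76 kJ/mol.

-76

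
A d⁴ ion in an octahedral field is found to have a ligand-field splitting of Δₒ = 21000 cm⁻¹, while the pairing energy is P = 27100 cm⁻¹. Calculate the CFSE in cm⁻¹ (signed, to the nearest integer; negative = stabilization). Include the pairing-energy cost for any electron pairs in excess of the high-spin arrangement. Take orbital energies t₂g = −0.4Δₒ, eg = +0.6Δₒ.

-12600

Here Δₒ < P (21000 < 27100), so the high-spin state is favoured.
That gives t₂g³ eg¹.
Orbital CFSE = -0.6Δₒ = -0.6 × 21000 = -12600 cm⁻¹.
High-spin has no excess pairs, so no pairing correction applies.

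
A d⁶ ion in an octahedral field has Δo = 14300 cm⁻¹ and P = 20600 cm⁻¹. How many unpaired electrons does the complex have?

4

Δo < P, so pairing is avoided: the ground state is high-spin.
That gives t₂g⁴ eg².
Unpaired electrons: 4.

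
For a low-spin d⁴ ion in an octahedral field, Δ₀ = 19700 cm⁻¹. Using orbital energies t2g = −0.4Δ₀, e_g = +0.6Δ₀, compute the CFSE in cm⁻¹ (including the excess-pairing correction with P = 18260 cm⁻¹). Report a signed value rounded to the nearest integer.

-13260

Electron filling gives t2g^4 e_g^0.
The orbital stabilization is -1.6Δ₀ = -1.6 × 19700 = -31520 cm⁻¹.
Relative to high-spin t2g^3 e_g^1 (0 paired), the low-spin configuration has 1 additional pair, contributing +1 × 18260 = +18260 cm⁻¹.
Combining: -31520 + 18260 = -13260 cm⁻¹.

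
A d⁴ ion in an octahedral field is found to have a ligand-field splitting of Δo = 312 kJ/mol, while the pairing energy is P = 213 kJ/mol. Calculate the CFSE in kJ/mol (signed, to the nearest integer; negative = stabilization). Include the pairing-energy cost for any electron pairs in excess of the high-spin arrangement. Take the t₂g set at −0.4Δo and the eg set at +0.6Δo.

Δo > P, so pairing is preferred: the ground state is low-spin.
That gives t₂g⁴ eg⁰.
Orbital CFSE = -1.6Δo = -1.6 × 312 = -499 kJ/mol.
Excess pairs vs high-spin: 1 − 0 = 1; pairing cost = +213 kJ/mol.
Net CFSE = -499 + 213 = -286 kJ/mol.

-286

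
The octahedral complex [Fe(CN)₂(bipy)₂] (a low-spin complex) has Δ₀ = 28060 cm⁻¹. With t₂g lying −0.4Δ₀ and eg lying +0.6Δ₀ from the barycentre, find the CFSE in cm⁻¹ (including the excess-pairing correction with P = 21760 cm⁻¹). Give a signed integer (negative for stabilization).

-23824

Ligand charges: 2×(-1) from CN⁻ and 2×(+0) from bipy sum to -2; with overall charge +0, Fe is +2.
Fe is in group 8, so Fe²⁺ is d⁶ (8 − 2 = 6).
Configuration: t₂g⁶ eg⁰.
Orbital CFSE = 6(-0.4) + 0(0.6) = -2.4Δ₀ = -2.4 × 28060 = -67344 cm⁻¹.
Relative to high-spin t₂g⁴ eg² (1 paired), the low-spin configuration has 2 additional pairs, contributing +2 × 21760 = +43520 cm⁻¹.
Net CFSE = -67344 + 43520 = -23824 cm⁻¹.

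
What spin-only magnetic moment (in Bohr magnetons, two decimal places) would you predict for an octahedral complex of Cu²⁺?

1.73 Bohr magnetons

Cu sits in group 11; removing 2 electrons leaves Cu²⁺ with 11 − 2 = 9 d electrons.
For octahedral d⁹ the high- and low-spin configurations coincide.
Configuration: t2g^6 e_g^3 → 1 unpaired electron.
μ(spin-only) = √[1(1+2)] = √3 ≈ 1.73 Bohr magnetons.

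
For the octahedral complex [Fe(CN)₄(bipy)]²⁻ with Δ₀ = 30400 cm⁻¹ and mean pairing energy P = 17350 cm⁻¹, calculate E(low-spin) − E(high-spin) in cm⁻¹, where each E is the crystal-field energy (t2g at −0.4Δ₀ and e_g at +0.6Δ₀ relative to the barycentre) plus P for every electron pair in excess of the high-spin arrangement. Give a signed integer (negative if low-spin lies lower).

-26100

Ligand charges: 4×(-1) from CN⁻ and 1×(+0) from bipy sum to -4; with overall charge -2, Fe is +2.
Group 8 minus oxidation state +2 gives a d⁶ configuration for Fe²⁺.
High-spin: t2g^4 e_g^2, CFSE = -0.4Δ₀ = -12160 cm⁻¹.
For low-spin the configuration is t2g^6 e_g^0: orbital energy -2.4 × 30400 = -72960 cm⁻¹, and 2 additional pairs relative to high-spin add 34700 cm⁻¹, giving -38260 cm⁻¹.
E(LS) − E(HS) = -38260 − (-12160) = -26100 cm⁻¹.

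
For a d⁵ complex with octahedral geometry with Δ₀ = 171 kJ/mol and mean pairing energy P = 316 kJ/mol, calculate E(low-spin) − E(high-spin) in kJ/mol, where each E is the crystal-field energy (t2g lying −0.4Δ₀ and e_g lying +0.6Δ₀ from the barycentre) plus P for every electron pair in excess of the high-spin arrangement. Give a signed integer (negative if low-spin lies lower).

290

High-spin: t2g^3 e_g^2, CFSE = 0.0Δ₀ = 0 kJ/mol.
Low-spin t2g^5 e_g^0 gives -2.0Δ₀ = -342 kJ/mol, but forming 2 extra pairs costs 2P = 632 kJ/mol, so E(LS) = -342 + 632 = 290 kJ/mol.
Thus E(LS) − E(HS) = 290 kJ/mol.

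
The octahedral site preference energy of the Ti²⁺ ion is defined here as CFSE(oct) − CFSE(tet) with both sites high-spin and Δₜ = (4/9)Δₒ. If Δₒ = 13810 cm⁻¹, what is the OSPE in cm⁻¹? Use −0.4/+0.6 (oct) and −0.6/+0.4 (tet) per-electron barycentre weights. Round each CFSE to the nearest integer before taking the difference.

Group 4 minus oxidation state +2 gives a d² configuration for Ti²⁺.
Octahedral (high-spin): t₂g² eg⁰, CFSE = 2(−0.4) + 0(+0.6) = -0.8Δₒ = -0.8 × 13810 = -11048 cm⁻¹.
Tetrahedral e² t₂⁰ gives -1.2Δₜ = -1.2 × (4/9) × 13810 = -7365 cm⁻¹.
OSPE = CFSE(oct) − CFSE(tet) = -11048 − (-7365) = -3683 cm⁻¹.

-3683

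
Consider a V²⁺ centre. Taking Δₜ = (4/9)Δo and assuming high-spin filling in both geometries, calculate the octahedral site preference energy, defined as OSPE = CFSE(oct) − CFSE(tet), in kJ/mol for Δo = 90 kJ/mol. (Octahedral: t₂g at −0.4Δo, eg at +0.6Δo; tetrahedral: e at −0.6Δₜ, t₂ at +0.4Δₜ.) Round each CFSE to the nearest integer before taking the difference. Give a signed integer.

V²⁺: group 5, so d-count = 5 − 2 = 3.
In an octahedral site d³ (HS) is t₂g³ eg⁰, giving CFSE(oct) = -1.2Δo = -108 kJ/mol.
In a tetrahedral site the filling is e² t₂¹: CFSE(tet) = -0.8Δₜ = -0.8 × (4/9)(90) = -32 kJ/mol.
Subtracting, OSPE = -108 − (-32) = -76 kJ/mol.

-76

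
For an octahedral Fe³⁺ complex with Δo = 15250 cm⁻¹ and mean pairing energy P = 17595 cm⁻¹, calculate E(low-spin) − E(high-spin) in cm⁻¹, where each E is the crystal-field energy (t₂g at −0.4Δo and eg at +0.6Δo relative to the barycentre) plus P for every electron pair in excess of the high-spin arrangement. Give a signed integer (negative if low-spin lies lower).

Fe sits in group 8; removing 3 electrons leaves Fe³⁺ with 8 − 3 = 5 d electrons.
High-spin d⁵ fills as t₂g³ eg² with CFSE 3(−0.4) + 2(+0.6) = 0.0Δo = 0 cm⁻¹.
Low-spin t₂g⁵ eg⁰ gives -2.0Δo = -30500 cm⁻¹, but forming 2 extra pairs costs 2P = 35190 cm⁻¹, so E(LS) = -30500 + 35190 = 4690 cm⁻¹.
Thus E(LS) − E(HS) = 4690 cm⁻¹.

4690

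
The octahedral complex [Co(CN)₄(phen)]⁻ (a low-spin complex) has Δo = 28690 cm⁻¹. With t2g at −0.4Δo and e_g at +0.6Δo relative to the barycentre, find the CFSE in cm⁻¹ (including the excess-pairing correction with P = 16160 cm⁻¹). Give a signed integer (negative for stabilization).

Ligand charges: 4×(-1) from CN⁻ and 1×(+0) from phen sum to -4; with overall charge -1, Co is +3.
Co sits in group 9; removing 3 electrons leaves Co³⁺ with 9 − 3 = 6 d electrons.
Electron filling gives t2g^6 e_g^0.
CFSE(orbital) = 6×(-0.4Δo) + 0×(0.6Δo) = -2.4Δo; with Δo = 28690 cm⁻¹ that is -68856 cm⁻¹.
Pairing penalty: 3 pairs vs 1 in the high-spin reference → 2 extra × P = 32320 cm⁻¹.
Net CFSE = -68856 + 32320 = -36536 cm⁻¹.

-36536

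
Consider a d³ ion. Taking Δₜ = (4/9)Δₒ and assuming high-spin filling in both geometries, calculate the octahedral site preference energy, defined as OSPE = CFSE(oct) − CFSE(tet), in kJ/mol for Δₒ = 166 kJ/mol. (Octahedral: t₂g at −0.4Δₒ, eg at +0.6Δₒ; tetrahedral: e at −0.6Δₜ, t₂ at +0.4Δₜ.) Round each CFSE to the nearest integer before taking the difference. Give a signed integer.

-140

In an octahedral site d³ (HS) is t2g^3 e_g^0, giving CFSE(oct) = -1.2Δₒ = -199 kJ/mol.
In a tetrahedral site the filling is e^2 t2^1: CFSE(tet) = -0.8Δₜ = -0.8 × (4/9)(166) = -59 kJ/mol.
OSPE = -199 − (-59) = -140 kJ/mol.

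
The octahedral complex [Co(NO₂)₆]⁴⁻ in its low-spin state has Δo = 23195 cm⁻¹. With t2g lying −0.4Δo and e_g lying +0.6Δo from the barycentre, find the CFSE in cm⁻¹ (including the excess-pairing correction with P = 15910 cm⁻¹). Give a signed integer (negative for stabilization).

Each NO₂⁻ contributes -1; 6 × (-1) = -6. With overall charge -4, Co is in the +2 oxidation state.
Group 9 minus oxidation state +2 gives a d⁷ configuration for Co²⁺.
Electron filling gives t2g^6 e_g^1.
CFSE(orbital) = 6×(-0.4Δo) + 1×(0.6Δo) = -1.8Δo; with Δo = 23195 cm⁻¹ that is -41751 cm⁻¹.
High-spin d⁷ would be t2g^5 e_g^2 with 2 pairs; low-spin has 3, so 1 excess pair costs +1P = +15910 cm⁻¹.
Overall CFSE = -41751 + 15910 = -25841 cm⁻¹.

-25841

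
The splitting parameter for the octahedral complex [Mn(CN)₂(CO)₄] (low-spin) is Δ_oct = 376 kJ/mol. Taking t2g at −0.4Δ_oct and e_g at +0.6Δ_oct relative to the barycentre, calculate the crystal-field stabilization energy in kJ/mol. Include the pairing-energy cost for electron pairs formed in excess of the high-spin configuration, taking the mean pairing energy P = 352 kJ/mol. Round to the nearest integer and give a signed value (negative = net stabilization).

-48

Ligand charges: 2×(-1) from CN⁻ and 4×(+0) from CO sum to -2; with overall charge +0, Mn is +2.
Mn²⁺: group 7, so d-count = 7 − 2 = 5.
The d⁵ electrons fill as t2g^5 e_g^0.
The orbital stabilization is -2.0Δ_oct = -2.0 × 376 = -752 kJ/mol.
Relative to high-spin t2g^3 e_g^2 (0 paired), the low-spin configuration has 2 additional pairs, contributing +2 × 352 = +704 kJ/mol.
Net CFSE = -752 + 704 = -48 kJ/mol.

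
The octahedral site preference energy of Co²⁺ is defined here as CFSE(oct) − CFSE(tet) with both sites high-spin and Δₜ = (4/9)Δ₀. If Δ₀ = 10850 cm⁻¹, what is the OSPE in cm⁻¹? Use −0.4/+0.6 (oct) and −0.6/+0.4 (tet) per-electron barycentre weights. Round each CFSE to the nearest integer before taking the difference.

Group 9 minus oxidation state +2 gives a d⁷ configuration for Co²⁺.
Octahedral (high-spin): t₂g⁵ eg², CFSE = 5(−0.4) + 2(+0.6) = -0.8Δ₀ = -0.8 × 10850 = -8680 cm⁻¹.
In a tetrahedral site the filling is e⁴ t₂³: CFSE(tet) = -1.2Δₜ = -1.2 × (4/9)(10850) = -5787 cm⁻¹.
OSPE = -8680 − (-5787) = -2893 cm⁻¹.

-2893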